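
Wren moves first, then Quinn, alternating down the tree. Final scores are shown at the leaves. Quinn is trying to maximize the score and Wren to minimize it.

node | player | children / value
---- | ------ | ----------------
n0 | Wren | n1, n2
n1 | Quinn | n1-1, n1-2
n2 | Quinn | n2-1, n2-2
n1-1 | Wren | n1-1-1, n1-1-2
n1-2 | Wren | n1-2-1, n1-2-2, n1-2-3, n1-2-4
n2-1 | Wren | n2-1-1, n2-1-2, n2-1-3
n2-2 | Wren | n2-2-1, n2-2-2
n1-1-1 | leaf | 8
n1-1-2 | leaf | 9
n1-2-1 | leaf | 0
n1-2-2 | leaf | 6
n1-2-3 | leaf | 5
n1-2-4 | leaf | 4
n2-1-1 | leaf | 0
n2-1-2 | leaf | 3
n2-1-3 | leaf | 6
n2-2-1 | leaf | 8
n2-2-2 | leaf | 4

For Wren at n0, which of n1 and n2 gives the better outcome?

n1-1 (Wren): min(8, 9) = 8
n1-2 (Wren): min(0, 6, 5, 4) = 0
n1 (Quinn): max(8, 0) = 8
n2-1 (Wren): min(0, 3, 6) = 0
n2-2 (Wren): min(8, 4) = 4
n2 (Quinn): max(0, 4) = 4
Wren prefers the lower value; n1=8, n2=4. n2 is better since 4 < 8.

n2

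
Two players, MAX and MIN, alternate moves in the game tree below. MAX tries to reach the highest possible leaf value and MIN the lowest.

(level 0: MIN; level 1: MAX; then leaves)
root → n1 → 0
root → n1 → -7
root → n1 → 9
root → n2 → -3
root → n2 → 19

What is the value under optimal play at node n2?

n2 (MAX): max(-3, 19) = 19

19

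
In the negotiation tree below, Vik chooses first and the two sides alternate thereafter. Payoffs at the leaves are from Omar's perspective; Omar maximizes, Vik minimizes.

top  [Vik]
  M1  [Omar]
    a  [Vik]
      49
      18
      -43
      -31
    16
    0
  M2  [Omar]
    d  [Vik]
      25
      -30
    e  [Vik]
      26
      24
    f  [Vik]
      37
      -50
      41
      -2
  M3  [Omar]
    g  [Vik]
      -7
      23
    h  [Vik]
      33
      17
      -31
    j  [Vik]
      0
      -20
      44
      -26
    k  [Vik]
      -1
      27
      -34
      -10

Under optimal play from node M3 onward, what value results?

-7

g (Vik): min(-7, 23) = -7
h (Vik): min(33, 17, -31) = -31
j (Vik): min(0, -20, 44, -26) = -26
k (Vik): min(-1, 27, -34, -10) = -34
M3 (Omar): max(-7, -31, -26, -34) = -7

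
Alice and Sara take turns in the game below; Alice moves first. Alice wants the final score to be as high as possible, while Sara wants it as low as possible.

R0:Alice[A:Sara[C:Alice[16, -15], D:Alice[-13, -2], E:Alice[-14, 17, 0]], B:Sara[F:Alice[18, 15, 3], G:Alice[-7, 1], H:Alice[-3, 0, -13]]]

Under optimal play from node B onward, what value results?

F (Alice): max(18, 15, 3) = 18
G (Alice): max(-7, 1) = 1
H (Alice): max(-3, 0, -13) = 0
B (Sara): min(18, 1, 0) = 0

0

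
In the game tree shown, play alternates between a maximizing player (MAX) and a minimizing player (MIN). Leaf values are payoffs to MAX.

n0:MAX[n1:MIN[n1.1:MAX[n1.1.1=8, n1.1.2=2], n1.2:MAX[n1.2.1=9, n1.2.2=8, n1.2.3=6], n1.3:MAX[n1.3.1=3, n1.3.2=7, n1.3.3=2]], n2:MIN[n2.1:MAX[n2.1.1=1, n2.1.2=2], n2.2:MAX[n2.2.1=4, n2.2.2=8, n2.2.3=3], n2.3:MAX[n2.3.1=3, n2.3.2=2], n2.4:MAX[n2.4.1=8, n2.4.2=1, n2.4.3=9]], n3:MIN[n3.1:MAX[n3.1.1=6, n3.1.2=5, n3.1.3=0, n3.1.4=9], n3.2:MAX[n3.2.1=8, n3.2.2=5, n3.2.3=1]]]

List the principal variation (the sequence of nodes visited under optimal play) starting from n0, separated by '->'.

n1.1 (MAX): max(8, 2) = 8
n1.2 (MAX): max(9, 8, 6) = 9
n1.3 (MAX): max(3, 7, 2) = 7
n1 (MIN): min(8, 9, 7) = 7
n2.1 (MAX): max(1, 2) = 2
n2.2 (MAX): max(4, 8, 3) = 8
n2.3 (MAX): max(3, 2) = 3
n2.4 (MAX): max(8, 1, 9) = 9
n2 (MIN): min(2, 8, 3, 9) = 2
n3.1 (MAX): max(6, 5, 0, 9) = 9
n3.2 (MAX): max(8, 5, 1) = 8
n3 (MIN): min(9, 8) = 8
n0 (MAX): max(7, 2, 8) = 8
At n0, MAX picks n3 (highest: 8).
At n3, MIN picks n3.2 (lowest: 8).
At n3.2, MAX picks n3.2.1 (highest: 8).
Terminal value 8.

n0 -> n3 -> n3.2 -> n3.2.1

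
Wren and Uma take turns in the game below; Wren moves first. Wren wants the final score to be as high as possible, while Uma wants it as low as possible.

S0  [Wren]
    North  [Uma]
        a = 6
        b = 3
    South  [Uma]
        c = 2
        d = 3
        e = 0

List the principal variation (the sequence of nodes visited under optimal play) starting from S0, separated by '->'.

North (Uma): min(6, 3) = 3
South (Uma): min(2, 3, 0) = 0
S0 (Wren): max(3, 0) = 3
At S0, Wren picks North (highest: 3).
At North, Uma picks b (lowest: 3).
Terminal value 3.

S0 -> North -> b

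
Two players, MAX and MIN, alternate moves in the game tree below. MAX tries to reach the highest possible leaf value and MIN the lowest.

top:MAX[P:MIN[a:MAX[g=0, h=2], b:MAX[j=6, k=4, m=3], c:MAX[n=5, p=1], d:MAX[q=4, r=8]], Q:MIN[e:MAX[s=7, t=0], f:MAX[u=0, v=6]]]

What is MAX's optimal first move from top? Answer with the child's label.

Q

a (MAX): max(0, 2) = 2
b (MAX): max(6, 4, 3) = 6
c (MAX): max(5, 1) = 5
d (MAX): max(4, 8) = 8
P (MIN): min(2, 6, 5, 8) = 2
e (MAX): max(7, 0) = 7
f (MAX): max(0, 6) = 6
Q (MIN): min(7, 6) = 6
top (MAX): max(2, 6) = 6
MAX at top wants the highest of {P=2, Q=6}, so chooses Q.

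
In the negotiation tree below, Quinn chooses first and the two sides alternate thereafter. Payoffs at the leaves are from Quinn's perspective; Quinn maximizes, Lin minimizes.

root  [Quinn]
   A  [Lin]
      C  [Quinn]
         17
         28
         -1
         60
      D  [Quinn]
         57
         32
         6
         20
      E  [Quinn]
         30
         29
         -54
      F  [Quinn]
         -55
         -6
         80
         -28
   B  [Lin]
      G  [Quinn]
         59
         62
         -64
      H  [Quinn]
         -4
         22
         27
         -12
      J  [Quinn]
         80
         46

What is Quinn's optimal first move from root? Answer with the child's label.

A

C (Quinn): max(17, 28, -1, 60) = 60
D (Quinn): max(57, 32, 6, 20) = 57
E (Quinn): max(30, 29, -54) = 30
F (Quinn): max(-55, -6, 80, -28) = 80
A (Lin): min(60, 57, 30, 80) = 30
G (Quinn): max(59, 62, -64) = 62
H (Quinn): max(-4, 22, 27, -12) = 27
J (Quinn): max(80, 46) = 80
B (Lin): min(62, 27, 80) = 27
root (Quinn): max(30, 27) = 30
Quinn at root wants the highest of {A=30, B=27}, so chooses A.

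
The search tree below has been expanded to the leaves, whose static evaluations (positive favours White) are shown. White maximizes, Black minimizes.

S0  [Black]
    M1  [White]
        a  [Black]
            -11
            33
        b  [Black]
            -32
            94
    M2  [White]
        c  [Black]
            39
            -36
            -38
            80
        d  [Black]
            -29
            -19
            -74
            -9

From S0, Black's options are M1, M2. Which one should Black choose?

M2

a (Black): min(-11, 33) = -11
b (Black): min(-32, 94) = -32
M1 (White): max(-11, -32) = -11
c (Black): min(39, -36, -38, 80) = -38
d (Black): min(-29, -19, -74, -9) = -74
M2 (White): max(-38, -74) = -38
S0 (Black): min(-11, -38) = -38
Black at S0 wants the lowest of {M1=-11, M2=-38}, so chooses M2.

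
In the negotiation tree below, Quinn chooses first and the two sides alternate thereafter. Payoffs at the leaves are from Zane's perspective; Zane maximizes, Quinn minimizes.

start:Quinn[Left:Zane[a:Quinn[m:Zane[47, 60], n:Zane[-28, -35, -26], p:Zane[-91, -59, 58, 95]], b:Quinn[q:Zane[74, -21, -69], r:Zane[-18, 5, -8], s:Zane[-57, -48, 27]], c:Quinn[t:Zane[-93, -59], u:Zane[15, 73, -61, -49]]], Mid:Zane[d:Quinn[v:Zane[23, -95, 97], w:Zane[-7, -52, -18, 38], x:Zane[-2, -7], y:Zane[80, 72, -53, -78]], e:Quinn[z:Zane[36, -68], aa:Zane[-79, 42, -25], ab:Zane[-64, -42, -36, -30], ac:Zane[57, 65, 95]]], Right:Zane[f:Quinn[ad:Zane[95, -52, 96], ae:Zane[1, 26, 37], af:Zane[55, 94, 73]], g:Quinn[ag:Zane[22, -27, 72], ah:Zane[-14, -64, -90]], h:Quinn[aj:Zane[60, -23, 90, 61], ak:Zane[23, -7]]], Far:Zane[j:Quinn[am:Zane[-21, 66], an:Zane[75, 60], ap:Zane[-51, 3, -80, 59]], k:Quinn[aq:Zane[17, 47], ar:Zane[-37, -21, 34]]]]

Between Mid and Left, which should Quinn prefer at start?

Mid

v (Zane): max(23, -95, 97) = 97
w (Zane): max(-7, -52, -18, 38) = 38
x (Zane): max(-2, -7) = -2
y (Zane): max(80, 72, -53, -78) = 80
d (Quinn): min(97, 38, -2, 80) = -2
z (Zane): max(36, -68) = 36
aa (Zane): max(-79, 42, -25) = 42
ab (Zane): max(-64, -42, -36, -30) = -30
ac (Zane): max(57, 65, 95) = 95
e (Quinn): min(36, 42, -30, 95) = -30
Mid (Zane): max(-2, -30) = -2
m (Zane): max(47, 60) = 60
n (Zane): max(-28, -35, -26) = -26
p (Zane): max(-91, -59, 58, 95) = 95
a (Quinn): min(60, -26, 95) = -26
q (Zane): max(74, -21, -69) = 74
r (Zane): max(-18, 5, -8) = 5
s (Zane): max(-57, -48, 27) = 27
b (Quinn): min(74, 5, 27) = 5
t (Zane): max(-93, -59) = -59
u (Zane): max(15, 73, -61, -49) = 73
c (Quinn): min(-59, 73) = -59
Left (Zane): max(-26, 5, -59) = 5
Quinn prefers the lower value; Mid=-2, Left=5. Mid is better since -2 < 5.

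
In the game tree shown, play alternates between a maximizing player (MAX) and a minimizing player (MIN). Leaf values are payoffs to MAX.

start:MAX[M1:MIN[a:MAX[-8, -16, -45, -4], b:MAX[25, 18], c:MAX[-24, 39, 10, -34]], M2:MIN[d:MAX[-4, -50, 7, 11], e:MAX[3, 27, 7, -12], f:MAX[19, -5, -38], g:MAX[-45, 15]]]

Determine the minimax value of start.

11

a (MAX): max(-8, -16, -45, -4) = -4
b (MAX): max(25, 18) = 25
c (MAX): max(-24, 39, 10, -34) = 39
M1 (MIN): min(-4, 25, 39) = -4
d (MAX): max(-4, -50, 7, 11) = 11
e (MAX): max(3, 27, 7, -12) = 27
f (MAX): max(19, -5, -38) = 19
g (MAX): max(-45, 15) = 15
M2 (MIN): min(11, 27, 19, 15) = 11
start (MAX): max(-4, 11) = 11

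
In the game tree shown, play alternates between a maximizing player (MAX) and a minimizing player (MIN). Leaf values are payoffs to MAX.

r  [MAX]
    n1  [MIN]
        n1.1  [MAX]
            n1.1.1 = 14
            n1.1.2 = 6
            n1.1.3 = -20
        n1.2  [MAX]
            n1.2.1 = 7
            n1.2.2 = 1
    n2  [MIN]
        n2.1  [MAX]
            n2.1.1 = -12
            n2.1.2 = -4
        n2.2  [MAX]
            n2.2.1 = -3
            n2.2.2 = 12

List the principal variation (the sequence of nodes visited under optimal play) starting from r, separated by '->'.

n1.1 (MAX): max(14, 6, -20) = 14
n1.2 (MAX): max(7, 1) = 7
n1 (MIN): min(14, 7) = 7
n2.1 (MAX): max(-12, -4) = -4
n2.2 (MAX): max(-3, 12) = 12
n2 (MIN): min(-4, 12) = -4
r (MAX): max(7, -4) = 7
At r, MAX picks n1 (highest: 7).
At n1, MIN picks n1.2 (lowest: 7).
At n1.2, MAX picks n1.2.1 (highest: 7).
Terminal value 7.

r -> n1 -> n1.2 -> n1.2.1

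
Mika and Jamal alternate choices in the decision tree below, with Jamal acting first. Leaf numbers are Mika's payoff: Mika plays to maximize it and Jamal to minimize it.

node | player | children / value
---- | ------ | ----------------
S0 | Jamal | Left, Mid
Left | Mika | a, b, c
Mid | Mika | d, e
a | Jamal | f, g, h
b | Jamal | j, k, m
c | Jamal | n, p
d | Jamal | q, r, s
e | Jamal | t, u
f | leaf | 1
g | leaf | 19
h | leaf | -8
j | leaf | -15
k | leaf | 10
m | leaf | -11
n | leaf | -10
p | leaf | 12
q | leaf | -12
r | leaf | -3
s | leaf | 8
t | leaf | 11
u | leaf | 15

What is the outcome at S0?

a (Jamal): min(1, 19, -8) = -8
b (Jamal): min(-15, 10, -11) = -15
c (Jamal): min(-10, 12) = -10
Left (Mika): max(-8, -15, -10) = -8
d (Jamal): min(-12, -3, 8) = -12
e (Jamal): min(11, 15) = 11
Mid (Mika): max(-12, 11) = 11
S0 (Jamal): min(-8, 11) = -8

-8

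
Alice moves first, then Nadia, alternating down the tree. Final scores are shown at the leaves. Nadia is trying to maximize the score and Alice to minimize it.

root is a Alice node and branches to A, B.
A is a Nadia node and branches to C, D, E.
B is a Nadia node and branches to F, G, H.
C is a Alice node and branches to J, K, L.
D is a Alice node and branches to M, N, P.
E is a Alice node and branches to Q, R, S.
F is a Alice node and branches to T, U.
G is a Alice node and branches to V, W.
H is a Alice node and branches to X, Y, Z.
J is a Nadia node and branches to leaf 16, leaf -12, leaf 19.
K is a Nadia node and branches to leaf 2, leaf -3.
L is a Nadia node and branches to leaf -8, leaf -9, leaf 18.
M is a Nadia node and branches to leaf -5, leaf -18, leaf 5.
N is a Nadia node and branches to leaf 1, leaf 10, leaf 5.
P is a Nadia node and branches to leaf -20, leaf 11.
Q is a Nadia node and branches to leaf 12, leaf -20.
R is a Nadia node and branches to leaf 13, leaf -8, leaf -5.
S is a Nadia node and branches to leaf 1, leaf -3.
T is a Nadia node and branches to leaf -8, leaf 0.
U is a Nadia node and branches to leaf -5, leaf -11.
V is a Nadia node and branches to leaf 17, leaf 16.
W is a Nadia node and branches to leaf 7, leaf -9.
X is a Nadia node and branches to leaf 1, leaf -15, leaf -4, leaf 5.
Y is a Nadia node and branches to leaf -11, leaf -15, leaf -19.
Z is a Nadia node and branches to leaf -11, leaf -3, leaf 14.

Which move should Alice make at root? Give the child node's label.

A

J (Nadia): max(16, -12, 19) = 19
K (Nadia): max(2, -3) = 2
L (Nadia): max(-8, -9, 18) = 18
C (Alice): min(19, 2, 18) = 2
M (Nadia): max(-5, -18, 5) = 5
N (Nadia): max(1, 10, 5) = 10
P (Nadia): max(-20, 11) = 11
D (Alice): min(5, 10, 11) = 5
Q (Nadia): max(12, -20) = 12
R (Nadia): max(13, -8, -5) = 13
S (Nadia): max(1, -3) = 1
E (Alice): min(12, 13, 1) = 1
A (Nadia): max(2, 5, 1) = 5
T (Nadia): max(-8, 0) = 0
U (Nadia): max(-5, -11) = -5
F (Alice): min(0, -5) = -5
V (Nadia): max(17, 16) = 17
W (Nadia): max(7, -9) = 7
G (Alice): min(17, 7) = 7
X (Nadia): max(1, -15, -4, 5) = 5
Y (Nadia): max(-11, -15, -19) = -11
Z (Nadia): max(-11, -3, 14) = 14
H (Alice): min(5, -11, 14) = -11
B (Nadia): max(-5, 7, -11) = 7
root (Alice): min(5, 7) = 5
Alice at root wants the lowest of {A=5, B=7}, so chooses A.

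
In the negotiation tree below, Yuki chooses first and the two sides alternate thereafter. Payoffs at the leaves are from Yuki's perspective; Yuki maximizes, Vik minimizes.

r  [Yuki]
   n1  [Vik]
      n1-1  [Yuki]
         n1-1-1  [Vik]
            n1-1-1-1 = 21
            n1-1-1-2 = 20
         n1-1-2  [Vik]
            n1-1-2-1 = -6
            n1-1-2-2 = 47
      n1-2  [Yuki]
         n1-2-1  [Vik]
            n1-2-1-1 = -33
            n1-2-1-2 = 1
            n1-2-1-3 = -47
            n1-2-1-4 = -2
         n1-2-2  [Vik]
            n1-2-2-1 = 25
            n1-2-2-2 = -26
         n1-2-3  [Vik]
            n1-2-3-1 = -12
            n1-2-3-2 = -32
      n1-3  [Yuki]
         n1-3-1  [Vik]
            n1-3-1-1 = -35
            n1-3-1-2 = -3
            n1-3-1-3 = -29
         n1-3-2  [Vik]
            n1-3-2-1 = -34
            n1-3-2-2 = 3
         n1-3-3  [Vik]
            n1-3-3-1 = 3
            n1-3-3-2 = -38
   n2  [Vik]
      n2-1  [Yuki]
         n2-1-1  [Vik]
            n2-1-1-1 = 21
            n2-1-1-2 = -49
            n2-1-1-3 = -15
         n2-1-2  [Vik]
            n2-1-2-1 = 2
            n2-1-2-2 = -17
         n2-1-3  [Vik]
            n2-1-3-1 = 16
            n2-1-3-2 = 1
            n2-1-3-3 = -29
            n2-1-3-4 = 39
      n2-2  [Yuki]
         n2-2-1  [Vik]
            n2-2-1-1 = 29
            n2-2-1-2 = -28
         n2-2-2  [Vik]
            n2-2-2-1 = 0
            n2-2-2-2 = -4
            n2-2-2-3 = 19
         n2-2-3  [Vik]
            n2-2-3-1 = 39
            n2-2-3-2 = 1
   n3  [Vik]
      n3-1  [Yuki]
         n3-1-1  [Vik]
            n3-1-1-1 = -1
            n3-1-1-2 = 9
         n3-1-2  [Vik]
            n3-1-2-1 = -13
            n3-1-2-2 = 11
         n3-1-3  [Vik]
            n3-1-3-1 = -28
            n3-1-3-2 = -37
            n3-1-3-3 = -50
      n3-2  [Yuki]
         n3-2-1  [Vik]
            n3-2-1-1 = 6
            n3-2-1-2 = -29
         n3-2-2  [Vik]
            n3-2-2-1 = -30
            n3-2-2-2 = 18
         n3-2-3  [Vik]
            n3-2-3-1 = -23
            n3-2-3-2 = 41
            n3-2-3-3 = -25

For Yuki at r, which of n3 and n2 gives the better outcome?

n2

n3-1-1 (Vik): min(-1, 9) = -1
n3-1-2 (Vik): min(-13, 11) = -13
n3-1-3 (Vik): min(-28, -37, -50) = -50
n3-1 (Yuki): max(-1, -13, -50) = -1
n3-2-1 (Vik): min(6, -29) = -29
n3-2-2 (Vik): min(-30, 18) = -30
n3-2-3 (Vik): min(-23, 41, -25) = -25
n3-2 (Yuki): max(-29, -30, -25) = -25
n3 (Vik): min(-1, -25) = -25
n2-1-1 (Vik): min(21, -49, -15) = -49
n2-1-2 (Vik): min(2, -17) = -17
n2-1-3 (Vik): min(16, 1, -29, 39) = -29
n2-1 (Yuki): max(-49, -17, -29) = -17
n2-2-1 (Vik): min(29, -28) = -28
n2-2-2 (Vik): min(0, -4, 19) = -4
n2-2-3 (Vik): min(39, 1) = 1
n2-2 (Yuki): max(-28, -4, 1) = 1
n2 (Vik): min(-17, 1) = -17
Yuki prefers the higher value; n3=-25, n2=-17. n2 is better since -17 > -25.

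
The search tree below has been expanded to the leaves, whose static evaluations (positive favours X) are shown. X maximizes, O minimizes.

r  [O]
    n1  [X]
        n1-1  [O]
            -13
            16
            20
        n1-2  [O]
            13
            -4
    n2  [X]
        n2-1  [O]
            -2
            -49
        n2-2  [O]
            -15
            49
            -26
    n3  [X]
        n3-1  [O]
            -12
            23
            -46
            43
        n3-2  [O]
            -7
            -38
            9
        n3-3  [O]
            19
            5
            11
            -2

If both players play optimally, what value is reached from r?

-26

n1-1 (O): min(-13, 16, 20) = -13
n1-2 (O): min(13, -4) = -4
n1 (X): max(-13, -4) = -4
n2-1 (O): min(-2, -49) = -49
n2-2 (O): min(-15, 49, -26) = -26
n2 (X): max(-49, -26) = -26
n3-1 (O): min(-12, 23, -46, 43) = -46
n3-2 (O): min(-7, -38, 9) = -38
n3-3 (O): min(19, 5, 11, -2) = -2
n3 (X): max(-46, -38, -2) = -2
r (O): min(-4, -26, -2) = -26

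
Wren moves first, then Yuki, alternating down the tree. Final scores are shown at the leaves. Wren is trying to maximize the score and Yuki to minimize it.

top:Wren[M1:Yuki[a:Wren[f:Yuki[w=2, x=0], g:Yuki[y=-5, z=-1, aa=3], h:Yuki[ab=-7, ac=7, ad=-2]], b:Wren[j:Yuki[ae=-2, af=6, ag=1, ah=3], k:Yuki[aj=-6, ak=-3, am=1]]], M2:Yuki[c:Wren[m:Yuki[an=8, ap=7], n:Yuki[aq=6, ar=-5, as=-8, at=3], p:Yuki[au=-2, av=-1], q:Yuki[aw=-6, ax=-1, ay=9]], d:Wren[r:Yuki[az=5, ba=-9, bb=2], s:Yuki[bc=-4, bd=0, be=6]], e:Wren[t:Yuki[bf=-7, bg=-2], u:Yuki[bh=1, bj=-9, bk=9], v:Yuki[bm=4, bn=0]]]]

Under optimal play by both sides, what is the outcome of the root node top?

-2

f (Yuki): min(2, 0) = 0
g (Yuki): min(-5, -1, 3) = -5
h (Yuki): min(-7, 7, -2) = -7
a (Wren): max(0, -5, -7) = 0
j (Yuki): min(-2, 6, 1, 3) = -2
k (Yuki): min(-6, -3, 1) = -6
b (Wren): max(-2, -6) = -2
M1 (Yuki): min(0, -2) = -2
m (Yuki): min(8, 7) = 7
n (Yuki): min(6, -5, -8, 3) = -8
p (Yuki): min(-2, -1) = -2
q (Yuki): min(-6, -1, 9) = -6
c (Wren): max(7, -8, -2, -6) = 7
r (Yuki): min(5, -9, 2) = -9
s (Yuki): min(-4, 0, 6) = -4
d (Wren): max(-9, -4) = -4
t (Yuki): min(-7, -2) = -7
u (Yuki): min(1, -9, 9) = -9
v (Yuki): min(4, 0) = 0
e (Wren): max(-7, -9, 0) = 0
M2 (Yuki): min(7, -4, 0) = -4
top (Wren): max(-2, -4) = -2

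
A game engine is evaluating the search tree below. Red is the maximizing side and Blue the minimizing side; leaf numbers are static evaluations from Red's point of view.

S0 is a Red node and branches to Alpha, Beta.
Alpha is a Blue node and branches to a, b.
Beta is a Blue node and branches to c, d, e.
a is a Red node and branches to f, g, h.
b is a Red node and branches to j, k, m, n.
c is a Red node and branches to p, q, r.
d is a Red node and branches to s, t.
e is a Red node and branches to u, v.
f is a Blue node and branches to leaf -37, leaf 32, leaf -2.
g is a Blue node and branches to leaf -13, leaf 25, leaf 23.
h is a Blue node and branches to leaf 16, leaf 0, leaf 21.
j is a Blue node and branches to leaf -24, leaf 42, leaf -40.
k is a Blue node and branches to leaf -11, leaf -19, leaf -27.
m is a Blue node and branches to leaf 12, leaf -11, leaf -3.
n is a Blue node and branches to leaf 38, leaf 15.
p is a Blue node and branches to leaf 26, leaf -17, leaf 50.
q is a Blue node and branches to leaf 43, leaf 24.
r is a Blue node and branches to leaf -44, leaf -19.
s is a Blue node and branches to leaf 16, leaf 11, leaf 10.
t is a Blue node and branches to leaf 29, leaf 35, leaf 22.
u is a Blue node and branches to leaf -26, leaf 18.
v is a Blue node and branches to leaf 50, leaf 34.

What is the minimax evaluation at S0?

f (Blue): min(-37, 32, -2) = -37
g (Blue): min(-13, 25, 23) = -13
h (Blue): min(16, 0, 21) = 0
a (Red): max(-37, -13, 0) = 0
j (Blue): min(-24, 42, -40) = -40
k (Blue): min(-11, -19, -27) = -27
m (Blue): min(12, -11, -3) = -11
n (Blue): min(38, 15) = 15
b (Red): max(-40, -27, -11, 15) = 15
Alpha (Blue): min(0, 15) = 0
p (Blue): min(26, -17, 50) = -17
q (Blue): min(43, 24) = 24
r (Blue): min(-44, -19) = -44
c (Red): max(-17, 24, -44) = 24
s (Blue): min(16, 11, 10) = 10
t (Blue): min(29, 35, 22) = 22
d (Red): max(10, 22) = 22
u (Blue): min(-26, 18) = -26
v (Blue): min(50, 34) = 34
e (Red): max(-26, 34) = 34
Beta (Blue): min(24, 22, 34) = 22
S0 (Red): max(0, 22) = 22

22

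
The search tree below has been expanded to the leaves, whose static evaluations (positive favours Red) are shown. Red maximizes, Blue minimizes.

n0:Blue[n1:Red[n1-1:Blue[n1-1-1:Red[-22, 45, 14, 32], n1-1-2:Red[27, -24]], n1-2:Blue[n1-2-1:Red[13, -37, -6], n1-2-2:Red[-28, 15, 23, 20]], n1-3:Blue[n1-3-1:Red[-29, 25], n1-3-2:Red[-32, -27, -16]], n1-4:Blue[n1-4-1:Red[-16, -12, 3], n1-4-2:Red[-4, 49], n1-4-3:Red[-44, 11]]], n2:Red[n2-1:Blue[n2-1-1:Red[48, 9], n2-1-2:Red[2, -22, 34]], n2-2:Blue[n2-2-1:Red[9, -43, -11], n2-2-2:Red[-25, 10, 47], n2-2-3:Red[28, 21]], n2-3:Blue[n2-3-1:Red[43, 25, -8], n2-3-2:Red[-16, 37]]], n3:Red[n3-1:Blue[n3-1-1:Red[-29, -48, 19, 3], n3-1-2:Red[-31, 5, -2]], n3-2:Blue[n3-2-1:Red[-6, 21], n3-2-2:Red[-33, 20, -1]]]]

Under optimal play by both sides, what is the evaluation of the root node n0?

20

n1-1-1 (Red): max(-22, 45, 14, 32) = 45
n1-1-2 (Red): max(27, -24) = 27
n1-1 (Blue): min(45, 27) = 27
n1-2-1 (Red): max(13, -37, -6) = 13
n1-2-2 (Red): max(-28, 15, 23, 20) = 23
n1-2 (Blue): min(13, 23) = 13
n1-3-1 (Red): max(-29, 25) = 25
n1-3-2 (Red): max(-32, -27, -16) = -16
n1-3 (Blue): min(25, -16) = -16
n1-4-1 (Red): max(-16, -12, 3) = 3
n1-4-2 (Red): max(-4, 49) = 49
n1-4-3 (Red): max(-44, 11) = 11
n1-4 (Blue): min(3, 49, 11) = 3
n1 (Red): max(27, 13, -16, 3) = 27
n2-1-1 (Red): max(48, 9) = 48
n2-1-2 (Red): max(2, -22, 34) = 34
n2-1 (Blue): min(48, 34) = 34
n2-2-1 (Red): max(9, -43, -11) = 9
n2-2-2 (Red): max(-25, 10, 47) = 47
n2-2-3 (Red): max(28, 21) = 28
n2-2 (Blue): min(9, 47, 28) = 9
n2-3-1 (Red): max(43, 25, -8) = 43
n2-3-2 (Red): max(-16, 37) = 37
n2-3 (Blue): min(43, 37) = 37
n2 (Red): max(34, 9, 37) = 37
n3-1-1 (Red): max(-29, -48, 19, 3) = 19
n3-1-2 (Red): max(-31, 5, -2) = 5
n3-1 (Blue): min(19, 5) = 5
n3-2-1 (Red): max(-6, 21) = 21
n3-2-2 (Red): max(-33, 20, -1) = 20
n3-2 (Blue): min(21, 20) = 20
n3 (Red): max(5, 20) = 20
n0 (Blue): min(27, 37, 20) = 20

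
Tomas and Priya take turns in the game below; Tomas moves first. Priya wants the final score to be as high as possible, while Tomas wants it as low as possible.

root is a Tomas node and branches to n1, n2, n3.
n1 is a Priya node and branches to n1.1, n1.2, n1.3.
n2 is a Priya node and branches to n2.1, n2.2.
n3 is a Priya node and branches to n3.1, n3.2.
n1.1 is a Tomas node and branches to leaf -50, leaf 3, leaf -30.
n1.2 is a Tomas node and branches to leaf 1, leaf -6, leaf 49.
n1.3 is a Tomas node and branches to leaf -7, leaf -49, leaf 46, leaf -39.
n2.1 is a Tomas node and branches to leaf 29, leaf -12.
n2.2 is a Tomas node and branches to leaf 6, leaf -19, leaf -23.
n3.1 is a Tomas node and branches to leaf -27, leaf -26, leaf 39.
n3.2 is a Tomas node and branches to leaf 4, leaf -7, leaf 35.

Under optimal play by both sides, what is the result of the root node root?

n1.1 (Tomas): min(-50, 3, -30) = -50
n1.2 (Tomas): min(1, -6, 49) = -6
n1.3 (Tomas): min(-7, -49, 46, -39) = -49
n1 (Priya): max(-50, -6, -49) = -6
n2.1 (Tomas): min(29, -12) = -12
n2.2 (Tomas): min(6, -19, -23) = -23
n2 (Priya): max(-12, -23) = -12
n3.1 (Tomas): min(-27, -26, 39) = -27
n3.2 (Tomas): min(4, -7, 35) = -7
n3 (Priya): max(-27, -7) = -7
root (Tomas): min(-6, -12, -7) = -12

-12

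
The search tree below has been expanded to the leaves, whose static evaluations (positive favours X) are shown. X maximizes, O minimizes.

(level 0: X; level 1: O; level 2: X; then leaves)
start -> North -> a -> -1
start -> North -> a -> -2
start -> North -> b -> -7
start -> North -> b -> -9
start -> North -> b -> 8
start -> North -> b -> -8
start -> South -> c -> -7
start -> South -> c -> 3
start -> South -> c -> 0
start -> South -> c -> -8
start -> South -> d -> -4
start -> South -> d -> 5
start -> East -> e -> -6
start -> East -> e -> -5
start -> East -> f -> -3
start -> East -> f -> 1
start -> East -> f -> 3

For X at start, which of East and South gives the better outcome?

e (X): max(-6, -5) = -5
f (X): max(-3, 1, 3) = 3
East (O): min(-5, 3) = -5
c (X): max(-7, 3, 0, -8) = 3
d (X): max(-4, 5) = 5
South (O): min(3, 5) = 3
X prefers the higher value; East=-5, South=3. South is better since 3 > -5.

South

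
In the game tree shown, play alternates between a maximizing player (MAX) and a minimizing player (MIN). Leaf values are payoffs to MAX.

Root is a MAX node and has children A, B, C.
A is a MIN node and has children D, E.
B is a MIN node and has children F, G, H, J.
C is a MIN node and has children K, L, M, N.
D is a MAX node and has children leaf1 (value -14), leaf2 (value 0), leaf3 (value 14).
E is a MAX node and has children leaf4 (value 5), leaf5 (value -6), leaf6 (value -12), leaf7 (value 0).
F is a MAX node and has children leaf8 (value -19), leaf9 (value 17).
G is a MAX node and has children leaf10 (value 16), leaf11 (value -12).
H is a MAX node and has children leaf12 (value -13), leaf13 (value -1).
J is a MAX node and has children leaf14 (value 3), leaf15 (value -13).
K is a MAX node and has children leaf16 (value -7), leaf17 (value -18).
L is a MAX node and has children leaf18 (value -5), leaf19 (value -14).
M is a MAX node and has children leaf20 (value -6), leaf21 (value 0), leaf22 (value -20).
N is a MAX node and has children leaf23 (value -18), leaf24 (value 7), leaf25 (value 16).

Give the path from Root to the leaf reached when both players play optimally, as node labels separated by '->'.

Root -> A -> E -> leaf4

D (MAX): max(-14, 0, 14) = 14
E (MAX): max(5, -6, -12, 0) = 5
A (MIN): min(14, 5) = 5
F (MAX): max(-19, 17) = 17
G (MAX): max(16, -12) = 16
H (MAX): max(-13, -1) = -1
J (MAX): max(3, -13) = 3
B (MIN): min(17, 16, -1, 3) = -1
K (MAX): max(-7, -18) = -7
L (MAX): max(-5, -14) = -5
M (MAX): max(-6, 0, -20) = 0
N (MAX): max(-18, 7, 16) = 16
C (MIN): min(-7, -5, 0, 16) = -7
Root (MAX): max(5, -1, -7) = 5
At Root, MAX picks A (highest: 5).
At A, MIN picks E (lowest: 5).
At E, MAX picks leaf4 (highest: 5).
Terminal value 5.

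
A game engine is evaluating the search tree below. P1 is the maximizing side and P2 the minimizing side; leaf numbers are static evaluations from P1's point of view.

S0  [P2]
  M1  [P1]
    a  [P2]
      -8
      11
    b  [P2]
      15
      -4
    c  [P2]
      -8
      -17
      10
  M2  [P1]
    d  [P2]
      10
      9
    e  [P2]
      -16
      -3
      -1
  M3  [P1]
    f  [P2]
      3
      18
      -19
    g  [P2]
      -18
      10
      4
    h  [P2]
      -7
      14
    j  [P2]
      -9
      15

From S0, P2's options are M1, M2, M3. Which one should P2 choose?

a (P2): min(-8, 11) = -8
b (P2): min(15, -4) = -4
c (P2): min(-8, -17, 10) = -17
M1 (P1): max(-8, -4, -17) = -4
d (P2): min(10, 9) = 9
e (P2): min(-16, -3, -1) = -16
M2 (P1): max(9, -16) = 9
f (P2): min(3, 18, -19) = -19
g (P2): min(-18, 10, 4) = -18
h (P2): min(-7, 14) = -7
j (P2): min(-9, 15) = -9
M3 (P1): max(-19, -18, -7, -9) = -7
S0 (P2): min(-4, 9, -7) = -7
P2 at S0 wants the lowest of {M1=-4, M2=9, M3=-7}, so chooses M3.

M3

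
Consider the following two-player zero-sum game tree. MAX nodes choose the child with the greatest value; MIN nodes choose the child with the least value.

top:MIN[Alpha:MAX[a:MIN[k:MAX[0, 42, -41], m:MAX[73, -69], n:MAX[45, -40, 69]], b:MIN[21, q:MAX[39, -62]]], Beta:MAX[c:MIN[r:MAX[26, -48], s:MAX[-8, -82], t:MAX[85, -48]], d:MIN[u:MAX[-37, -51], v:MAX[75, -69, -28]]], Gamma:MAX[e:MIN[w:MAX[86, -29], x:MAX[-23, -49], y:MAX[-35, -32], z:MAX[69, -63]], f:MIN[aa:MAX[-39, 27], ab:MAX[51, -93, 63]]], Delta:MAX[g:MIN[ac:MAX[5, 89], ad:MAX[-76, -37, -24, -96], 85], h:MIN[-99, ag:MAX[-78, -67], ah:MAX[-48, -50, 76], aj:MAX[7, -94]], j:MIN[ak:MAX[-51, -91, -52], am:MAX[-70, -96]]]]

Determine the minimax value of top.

-24

k (MAX): max(0, 42, -41) = 42
m (MAX): max(73, -69) = 73
n (MAX): max(45, -40, 69) = 69
a (MIN): min(42, 73, 69) = 42
q (MAX): max(39, -62) = 39
b (MIN): min(21, 39) = 21
Alpha (MAX): max(42, 21) = 42
r (MAX): max(26, -48) = 26
s (MAX): max(-8, -82) = -8
t (MAX): max(85, -48) = 85
c (MIN): min(26, -8, 85) = -8
u (MAX): max(-37, -51) = -37
v (MAX): max(75, -69, -28) = 75
d (MIN): min(-37, 75) = -37
Beta (MAX): max(-8, -37) = -8
w (MAX): max(86, -29) = 86
x (MAX): max(-23, -49) = -23
y (MAX): max(-35, -32) = -32
z (MAX): max(69, -63) = 69
e (MIN): min(86, -23, -32, 69) = -32
aa (MAX): max(-39, 27) = 27
ab (MAX): max(51, -93, 63) = 63
f (MIN): min(27, 63) = 27
Gamma (MAX): max(-32, 27) = 27
ac (MAX): max(5, 89) = 89
ad (MAX): max(-76, -37, -24, -96) = -24
g (MIN): min(89, -24, 85) = -24
ag (MAX): max(-78, -67) = -67
ah (MAX): max(-48, -50, 76) = 76
aj (MAX): max(7, -94) = 7
h (MIN): min(-99, -67, 76, 7) = -99
ak (MAX): max(-51, -91, -52) = -51
am (MAX): max(-70, -96) = -70
j (MIN): min(-51, -70) = -70
Delta (MAX): max(-24, -99, -70) = -24
top (MIN): min(42, -8, 27, -24) = -24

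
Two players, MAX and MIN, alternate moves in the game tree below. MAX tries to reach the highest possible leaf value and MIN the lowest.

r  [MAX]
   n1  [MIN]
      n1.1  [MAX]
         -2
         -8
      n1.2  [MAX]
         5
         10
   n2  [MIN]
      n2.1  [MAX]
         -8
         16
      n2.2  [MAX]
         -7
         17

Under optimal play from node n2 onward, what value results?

16

n2.1 (MAX): max(-8, 16) = 16
n2.2 (MAX): max(-7, 17) = 17
n2 (MIN): min(16, 17) = 16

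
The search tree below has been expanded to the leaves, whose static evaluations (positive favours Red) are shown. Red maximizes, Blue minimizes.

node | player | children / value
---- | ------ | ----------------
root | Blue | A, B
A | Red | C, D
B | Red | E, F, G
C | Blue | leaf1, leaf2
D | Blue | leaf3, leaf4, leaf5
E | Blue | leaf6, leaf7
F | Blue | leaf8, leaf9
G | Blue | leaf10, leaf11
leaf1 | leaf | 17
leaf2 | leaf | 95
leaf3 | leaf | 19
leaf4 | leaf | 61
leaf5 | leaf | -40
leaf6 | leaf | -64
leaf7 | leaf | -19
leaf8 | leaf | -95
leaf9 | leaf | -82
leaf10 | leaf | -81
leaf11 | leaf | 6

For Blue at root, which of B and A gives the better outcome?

E (Blue): min(-64, -19) = -64
F (Blue): min(-95, -82) = -95
G (Blue): min(-81, 6) = -81
B (Red): max(-64, -95, -81) = -64
C (Blue): min(17, 95) = 17
D (Blue): min(19, 61, -40) = -40
A (Red): max(17, -40) = 17
Blue prefers the lower value; B=-64, A=17. B is better since -64 < 17.

B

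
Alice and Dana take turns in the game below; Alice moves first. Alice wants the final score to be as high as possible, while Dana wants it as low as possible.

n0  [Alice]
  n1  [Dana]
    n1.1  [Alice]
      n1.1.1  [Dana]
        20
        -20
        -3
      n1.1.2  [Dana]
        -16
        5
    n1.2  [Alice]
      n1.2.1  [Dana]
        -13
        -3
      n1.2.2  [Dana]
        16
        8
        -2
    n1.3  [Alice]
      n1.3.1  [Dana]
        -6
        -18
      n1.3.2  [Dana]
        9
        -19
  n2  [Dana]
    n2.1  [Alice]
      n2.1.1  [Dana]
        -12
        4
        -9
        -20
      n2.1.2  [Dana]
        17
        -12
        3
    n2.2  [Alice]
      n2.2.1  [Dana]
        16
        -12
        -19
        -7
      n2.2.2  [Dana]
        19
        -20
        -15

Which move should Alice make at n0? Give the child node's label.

n1.1.1 (Dana): min(20, -20, -3) = -20
n1.1.2 (Dana): min(-16, 5) = -16
n1.1 (Alice): max(-20, -16) = -16
n1.2.1 (Dana): min(-13, -3) = -13
n1.2.2 (Dana): min(16, 8, -2) = -2
n1.2 (Alice): max(-13, -2) = -2
n1.3.1 (Dana): min(-6, -18) = -18
n1.3.2 (Dana): min(9, -19) = -19
n1.3 (Alice): max(-18, -19) = -18
n1 (Dana): min(-16, -2, -18) = -18
n2.1.1 (Dana): min(-12, 4, -9, -20) = -20
n2.1.2 (Dana): min(17, -12, 3) = -12
n2.1 (Alice): max(-20, -12) = -12
n2.2.1 (Dana): min(16, -12, -19, -7) = -19
n2.2.2 (Dana): min(19, -20, -15) = -20
n2.2 (Alice): max(-19, -20) = -19
n2 (Dana): min(-12, -19) = -19
n0 (Alice): max(-18, -19) = -18
Alice at n0 wants the highest of {n1=-18, n2=-19}, so chooses n1.

n1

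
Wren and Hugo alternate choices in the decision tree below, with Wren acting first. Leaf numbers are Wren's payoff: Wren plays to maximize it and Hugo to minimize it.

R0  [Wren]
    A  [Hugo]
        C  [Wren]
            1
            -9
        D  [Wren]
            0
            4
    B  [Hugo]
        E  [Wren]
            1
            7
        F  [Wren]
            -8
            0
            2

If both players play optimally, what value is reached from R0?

2

C (Wren): max(1, -9) = 1
D (Wren): max(0, 4) = 4
A (Hugo): min(1, 4) = 1
E (Wren): max(1, 7) = 7
F (Wren): max(-8, 0, 2) = 2
B (Hugo): min(7, 2) = 2
R0 (Wren): max(1, 2) = 2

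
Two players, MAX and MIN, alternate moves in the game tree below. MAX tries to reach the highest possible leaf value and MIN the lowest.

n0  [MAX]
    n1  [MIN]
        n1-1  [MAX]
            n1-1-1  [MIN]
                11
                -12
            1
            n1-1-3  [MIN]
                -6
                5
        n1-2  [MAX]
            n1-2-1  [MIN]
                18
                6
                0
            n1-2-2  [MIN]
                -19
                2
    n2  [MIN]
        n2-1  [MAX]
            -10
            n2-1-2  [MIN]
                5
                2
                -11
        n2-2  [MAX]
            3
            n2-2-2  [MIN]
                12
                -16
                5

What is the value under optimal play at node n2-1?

n2-1-2 (MIN): min(5, 2, -11) = -11
n2-1 (MAX): max(-10, -11) = -10

-10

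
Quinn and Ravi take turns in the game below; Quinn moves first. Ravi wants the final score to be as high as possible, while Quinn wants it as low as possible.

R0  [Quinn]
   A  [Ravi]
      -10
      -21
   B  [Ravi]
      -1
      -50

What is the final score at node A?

-10

A (Ravi): max(-10, -21) = -10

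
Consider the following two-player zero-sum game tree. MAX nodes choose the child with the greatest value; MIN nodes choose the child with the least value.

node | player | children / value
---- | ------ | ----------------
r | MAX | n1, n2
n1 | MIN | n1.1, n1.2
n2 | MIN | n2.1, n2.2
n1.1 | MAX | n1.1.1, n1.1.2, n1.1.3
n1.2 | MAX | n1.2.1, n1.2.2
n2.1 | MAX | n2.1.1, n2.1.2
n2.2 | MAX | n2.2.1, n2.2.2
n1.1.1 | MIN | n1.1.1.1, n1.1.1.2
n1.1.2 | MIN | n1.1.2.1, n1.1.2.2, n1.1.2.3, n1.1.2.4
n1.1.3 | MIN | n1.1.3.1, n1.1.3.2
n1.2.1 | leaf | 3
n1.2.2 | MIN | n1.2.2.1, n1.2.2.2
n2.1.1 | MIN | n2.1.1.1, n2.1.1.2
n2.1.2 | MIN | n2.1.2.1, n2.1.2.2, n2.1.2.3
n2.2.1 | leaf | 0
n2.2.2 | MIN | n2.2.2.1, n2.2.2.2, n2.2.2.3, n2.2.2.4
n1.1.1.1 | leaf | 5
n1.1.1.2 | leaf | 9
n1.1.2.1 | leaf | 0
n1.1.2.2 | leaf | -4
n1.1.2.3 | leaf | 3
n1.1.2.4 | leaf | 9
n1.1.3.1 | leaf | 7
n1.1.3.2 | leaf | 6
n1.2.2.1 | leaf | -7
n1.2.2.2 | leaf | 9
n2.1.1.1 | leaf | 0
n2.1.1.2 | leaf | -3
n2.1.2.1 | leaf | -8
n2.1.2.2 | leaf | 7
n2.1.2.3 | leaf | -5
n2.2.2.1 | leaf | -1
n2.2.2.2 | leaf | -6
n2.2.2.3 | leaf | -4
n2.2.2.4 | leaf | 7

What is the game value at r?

n1.1.1 (MIN): min(5, 9) = 5
n1.1.2 (MIN): min(0, -4, 3, 9) = -4
n1.1.3 (MIN): min(7, 6) = 6
n1.1 (MAX): max(5, -4, 6) = 6
n1.2.2 (MIN): min(-7, 9) = -7
n1.2 (MAX): max(3, -7) = 3
n1 (MIN): min(6, 3) = 3
n2.1.1 (MIN): min(0, -3) = -3
n2.1.2 (MIN): min(-8, 7, -5) = -8
n2.1 (MAX): max(-3, -8) = -3
n2.2.2 (MIN): min(-1, -6, -4, 7) = -6
n2.2 (MAX): max(0, -6) = 0
n2 (MIN): min(-3, 0) = -3
r (MAX): max(3, -3) = 3

3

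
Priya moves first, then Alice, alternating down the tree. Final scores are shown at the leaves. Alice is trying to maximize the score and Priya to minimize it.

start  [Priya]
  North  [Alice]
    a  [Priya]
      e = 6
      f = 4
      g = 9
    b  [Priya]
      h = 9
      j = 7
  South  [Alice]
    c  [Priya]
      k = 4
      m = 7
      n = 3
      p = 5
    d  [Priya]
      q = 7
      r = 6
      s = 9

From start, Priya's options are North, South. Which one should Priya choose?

a (Priya): min(6, 4, 9) = 4
b (Priya): min(9, 7) = 7
North (Alice): max(4, 7) = 7
c (Priya): min(4, 7, 3, 5) = 3
d (Priya): min(7, 6, 9) = 6
South (Alice): max(3, 6) = 6
start (Priya): min(7, 6) = 6
Priya at start wants the lowest of {North=7, South=6}, so chooses South.

South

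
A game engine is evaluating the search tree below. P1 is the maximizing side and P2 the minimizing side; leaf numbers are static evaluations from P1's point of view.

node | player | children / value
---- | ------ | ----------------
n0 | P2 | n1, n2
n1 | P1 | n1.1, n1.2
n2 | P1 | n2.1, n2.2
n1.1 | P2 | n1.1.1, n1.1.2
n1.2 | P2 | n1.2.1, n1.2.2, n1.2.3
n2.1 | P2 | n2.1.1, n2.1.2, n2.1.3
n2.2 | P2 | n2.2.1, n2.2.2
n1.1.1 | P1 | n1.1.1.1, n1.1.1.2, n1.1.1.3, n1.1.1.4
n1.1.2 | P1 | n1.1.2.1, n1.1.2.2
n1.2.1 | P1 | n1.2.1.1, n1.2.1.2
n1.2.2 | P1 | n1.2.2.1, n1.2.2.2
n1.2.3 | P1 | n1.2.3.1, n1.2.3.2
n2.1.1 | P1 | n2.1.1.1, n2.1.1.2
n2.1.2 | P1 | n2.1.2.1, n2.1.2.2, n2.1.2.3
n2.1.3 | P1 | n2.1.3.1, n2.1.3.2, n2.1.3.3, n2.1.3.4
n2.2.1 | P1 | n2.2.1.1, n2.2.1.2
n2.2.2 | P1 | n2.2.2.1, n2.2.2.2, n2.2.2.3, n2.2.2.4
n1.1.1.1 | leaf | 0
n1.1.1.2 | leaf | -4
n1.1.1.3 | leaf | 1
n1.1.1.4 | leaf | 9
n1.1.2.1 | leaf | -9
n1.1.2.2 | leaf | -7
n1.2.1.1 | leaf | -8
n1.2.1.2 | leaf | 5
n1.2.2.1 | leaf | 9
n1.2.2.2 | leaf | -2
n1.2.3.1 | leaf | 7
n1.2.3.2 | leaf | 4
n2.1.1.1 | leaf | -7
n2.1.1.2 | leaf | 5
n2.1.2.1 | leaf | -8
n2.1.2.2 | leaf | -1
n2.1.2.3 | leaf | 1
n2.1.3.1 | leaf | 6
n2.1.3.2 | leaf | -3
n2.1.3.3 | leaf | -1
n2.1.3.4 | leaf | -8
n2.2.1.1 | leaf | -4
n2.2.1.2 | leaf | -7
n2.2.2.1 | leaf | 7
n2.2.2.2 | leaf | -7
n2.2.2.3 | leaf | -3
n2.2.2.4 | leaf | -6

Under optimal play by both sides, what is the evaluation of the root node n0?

n1.1.1 (P1): max(0, -4, 1, 9) = 9
n1.1.2 (P1): max(-9, -7) = -7
n1.1 (P2): min(9, -7) = -7
n1.2.1 (P1): max(-8, 5) = 5
n1.2.2 (P1): max(9, -2) = 9
n1.2.3 (P1): max(7, 4) = 7
n1.2 (P2): min(5, 9, 7) = 5
n1 (P1): max(-7, 5) = 5
n2.1.1 (P1): max(-7, 5) = 5
n2.1.2 (P1): max(-8, -1, 1) = 1
n2.1.3 (P1): max(6, -3, -1, -8) = 6
n2.1 (P2): min(5, 1, 6) = 1
n2.2.1 (P1): max(-4, -7) = -4
n2.2.2 (P1): max(7, -7, -3, -6) = 7
n2.2 (P2): min(-4, 7) = -4
n2 (P1): max(1, -4) = 1
n0 (P2): min(5, 1) = 1

1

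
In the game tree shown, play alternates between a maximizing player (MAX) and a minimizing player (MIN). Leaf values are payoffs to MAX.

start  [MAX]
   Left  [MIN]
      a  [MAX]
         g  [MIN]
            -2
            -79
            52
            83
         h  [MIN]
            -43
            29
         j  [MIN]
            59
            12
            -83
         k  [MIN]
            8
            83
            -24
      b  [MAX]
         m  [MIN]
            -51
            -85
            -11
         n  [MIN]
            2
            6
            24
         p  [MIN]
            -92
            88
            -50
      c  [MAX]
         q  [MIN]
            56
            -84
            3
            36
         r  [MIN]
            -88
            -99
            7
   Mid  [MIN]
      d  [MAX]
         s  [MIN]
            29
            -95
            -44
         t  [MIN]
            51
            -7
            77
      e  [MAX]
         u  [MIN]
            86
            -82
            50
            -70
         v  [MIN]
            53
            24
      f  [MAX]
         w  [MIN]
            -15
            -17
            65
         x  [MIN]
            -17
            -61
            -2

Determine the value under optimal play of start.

g (MIN): min(-2, -79, 52, 83) = -79
h (MIN): min(-43, 29) = -43
j (MIN): min(59, 12, -83) = -83
k (MIN): min(8, 83, -24) = -24
a (MAX): max(-79, -43, -83, -24) = -24
m (MIN): min(-51, -85, -11) = -85
n (MIN): min(2, 6, 24) = 2
p (MIN): min(-92, 88, -50) = -92
b (MAX): max(-85, 2, -92) = 2
q (MIN): min(56, -84, 3, 36) = -84
r (MIN): min(-88, -99, 7) = -99
c (MAX): max(-84, -99) = -84
Left (MIN): min(-24, 2, -84) = -84
s (MIN): min(29, -95, -44) = -95
t (MIN): min(51, -7, 77) = -7
d (MAX): max(-95, -7) = -7
u (MIN): min(86, -82, 50, -70) = -82
v (MIN): min(53, 24) = 24
e (MAX): max(-82, 24) = 24
w (MIN): min(-15, -17, 65) = -17
x (MIN): min(-17, -61, -2) = -61
f (MAX): max(-17, -61) = -17
Mid (MIN): min(-7, 24, -17) = -17
start (MAX): max(-84, -17) = -17

-17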